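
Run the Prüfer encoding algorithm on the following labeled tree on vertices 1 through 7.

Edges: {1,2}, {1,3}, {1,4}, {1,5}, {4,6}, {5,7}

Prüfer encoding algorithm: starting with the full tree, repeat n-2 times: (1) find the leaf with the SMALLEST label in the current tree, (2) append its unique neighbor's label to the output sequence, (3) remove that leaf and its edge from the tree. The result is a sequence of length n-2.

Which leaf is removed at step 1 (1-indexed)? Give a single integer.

Step 1: current leaves = {2,3,6,7}. Remove leaf 2 (neighbor: 1).

Answer: 2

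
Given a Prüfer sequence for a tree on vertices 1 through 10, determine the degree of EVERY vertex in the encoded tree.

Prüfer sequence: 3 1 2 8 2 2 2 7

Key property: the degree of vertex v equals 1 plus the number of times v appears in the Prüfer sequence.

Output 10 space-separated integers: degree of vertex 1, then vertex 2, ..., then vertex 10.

p_1 = 3: count[3] becomes 1
p_2 = 1: count[1] becomes 1
p_3 = 2: count[2] becomes 1
p_4 = 8: count[8] becomes 1
p_5 = 2: count[2] becomes 2
p_6 = 2: count[2] becomes 3
p_7 = 2: count[2] becomes 4
p_8 = 7: count[7] becomes 1
Degrees (1 + count): deg[1]=1+1=2, deg[2]=1+4=5, deg[3]=1+1=2, deg[4]=1+0=1, deg[5]=1+0=1, deg[6]=1+0=1, deg[7]=1+1=2, deg[8]=1+1=2, deg[9]=1+0=1, deg[10]=1+0=1

Answer: 2 5 2 1 1 1 2 2 1 1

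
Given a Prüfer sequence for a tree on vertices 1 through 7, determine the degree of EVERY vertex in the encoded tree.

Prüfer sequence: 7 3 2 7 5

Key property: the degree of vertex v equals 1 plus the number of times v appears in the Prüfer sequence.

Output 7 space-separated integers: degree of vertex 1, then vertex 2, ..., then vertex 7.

Answer: 1 2 2 1 2 1 3

Derivation:
p_1 = 7: count[7] becomes 1
p_2 = 3: count[3] becomes 1
p_3 = 2: count[2] becomes 1
p_4 = 7: count[7] becomes 2
p_5 = 5: count[5] becomes 1
Degrees (1 + count): deg[1]=1+0=1, deg[2]=1+1=2, deg[3]=1+1=2, deg[4]=1+0=1, deg[5]=1+1=2, deg[6]=1+0=1, deg[7]=1+2=3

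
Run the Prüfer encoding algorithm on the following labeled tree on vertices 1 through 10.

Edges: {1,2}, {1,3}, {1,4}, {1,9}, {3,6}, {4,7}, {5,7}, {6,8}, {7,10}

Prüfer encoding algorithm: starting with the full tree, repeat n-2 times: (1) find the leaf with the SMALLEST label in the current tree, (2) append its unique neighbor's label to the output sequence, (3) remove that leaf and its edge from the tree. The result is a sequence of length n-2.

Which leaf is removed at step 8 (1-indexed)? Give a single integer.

Answer: 4

Derivation:
Step 1: current leaves = {2,5,8,9,10}. Remove leaf 2 (neighbor: 1).
Step 2: current leaves = {5,8,9,10}. Remove leaf 5 (neighbor: 7).
Step 3: current leaves = {8,9,10}. Remove leaf 8 (neighbor: 6).
Step 4: current leaves = {6,9,10}. Remove leaf 6 (neighbor: 3).
Step 5: current leaves = {3,9,10}. Remove leaf 3 (neighbor: 1).
Step 6: current leaves = {9,10}. Remove leaf 9 (neighbor: 1).
Step 7: current leaves = {1,10}. Remove leaf 1 (neighbor: 4).
Step 8: current leaves = {4,10}. Remove leaf 4 (neighbor: 7).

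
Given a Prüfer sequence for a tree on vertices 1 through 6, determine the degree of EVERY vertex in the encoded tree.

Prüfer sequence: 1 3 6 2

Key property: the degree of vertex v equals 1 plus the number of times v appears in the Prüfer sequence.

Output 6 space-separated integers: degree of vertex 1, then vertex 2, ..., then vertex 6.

Answer: 2 2 2 1 1 2

Derivation:
p_1 = 1: count[1] becomes 1
p_2 = 3: count[3] becomes 1
p_3 = 6: count[6] becomes 1
p_4 = 2: count[2] becomes 1
Degrees (1 + count): deg[1]=1+1=2, deg[2]=1+1=2, deg[3]=1+1=2, deg[4]=1+0=1, deg[5]=1+0=1, deg[6]=1+1=2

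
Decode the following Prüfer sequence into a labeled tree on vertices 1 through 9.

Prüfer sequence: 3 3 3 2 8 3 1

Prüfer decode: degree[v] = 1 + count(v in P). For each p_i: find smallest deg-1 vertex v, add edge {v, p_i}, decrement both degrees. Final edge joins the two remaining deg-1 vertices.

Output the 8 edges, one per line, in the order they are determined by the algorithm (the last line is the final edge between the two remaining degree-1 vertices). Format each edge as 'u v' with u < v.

Initial degrees: {1:2, 2:2, 3:5, 4:1, 5:1, 6:1, 7:1, 8:2, 9:1}
Step 1: smallest deg-1 vertex = 4, p_1 = 3. Add edge {3,4}. Now deg[4]=0, deg[3]=4.
Step 2: smallest deg-1 vertex = 5, p_2 = 3. Add edge {3,5}. Now deg[5]=0, deg[3]=3.
Step 3: smallest deg-1 vertex = 6, p_3 = 3. Add edge {3,6}. Now deg[6]=0, deg[3]=2.
Step 4: smallest deg-1 vertex = 7, p_4 = 2. Add edge {2,7}. Now deg[7]=0, deg[2]=1.
Step 5: smallest deg-1 vertex = 2, p_5 = 8. Add edge {2,8}. Now deg[2]=0, deg[8]=1.
Step 6: smallest deg-1 vertex = 8, p_6 = 3. Add edge {3,8}. Now deg[8]=0, deg[3]=1.
Step 7: smallest deg-1 vertex = 3, p_7 = 1. Add edge {1,3}. Now deg[3]=0, deg[1]=1.
Final: two remaining deg-1 vertices are 1, 9. Add edge {1,9}.

Answer: 3 4
3 5
3 6
2 7
2 8
3 8
1 3
1 9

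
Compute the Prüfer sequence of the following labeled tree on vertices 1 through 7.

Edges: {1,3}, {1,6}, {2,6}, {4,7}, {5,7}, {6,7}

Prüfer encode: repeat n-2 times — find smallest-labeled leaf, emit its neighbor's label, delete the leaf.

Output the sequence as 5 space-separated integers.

Answer: 6 1 6 7 7

Derivation:
Step 1: leaves = {2,3,4,5}. Remove smallest leaf 2, emit neighbor 6.
Step 2: leaves = {3,4,5}. Remove smallest leaf 3, emit neighbor 1.
Step 3: leaves = {1,4,5}. Remove smallest leaf 1, emit neighbor 6.
Step 4: leaves = {4,5,6}. Remove smallest leaf 4, emit neighbor 7.
Step 5: leaves = {5,6}. Remove smallest leaf 5, emit neighbor 7.
Done: 2 vertices remain (6, 7). Sequence = [6 1 6 7 7]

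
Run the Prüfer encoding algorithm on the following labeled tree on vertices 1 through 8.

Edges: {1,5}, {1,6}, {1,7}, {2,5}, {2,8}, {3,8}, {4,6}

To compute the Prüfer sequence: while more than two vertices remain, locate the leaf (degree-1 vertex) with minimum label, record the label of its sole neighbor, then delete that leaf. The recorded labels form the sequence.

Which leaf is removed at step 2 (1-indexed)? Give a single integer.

Step 1: current leaves = {3,4,7}. Remove leaf 3 (neighbor: 8).
Step 2: current leaves = {4,7,8}. Remove leaf 4 (neighbor: 6).

Answer: 4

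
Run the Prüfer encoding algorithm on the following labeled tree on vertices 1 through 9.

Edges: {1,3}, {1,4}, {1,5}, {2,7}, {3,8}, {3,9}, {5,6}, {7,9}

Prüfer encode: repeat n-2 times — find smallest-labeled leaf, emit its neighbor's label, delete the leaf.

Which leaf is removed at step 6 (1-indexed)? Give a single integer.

Step 1: current leaves = {2,4,6,8}. Remove leaf 2 (neighbor: 7).
Step 2: current leaves = {4,6,7,8}. Remove leaf 4 (neighbor: 1).
Step 3: current leaves = {6,7,8}. Remove leaf 6 (neighbor: 5).
Step 4: current leaves = {5,7,8}. Remove leaf 5 (neighbor: 1).
Step 5: current leaves = {1,7,8}. Remove leaf 1 (neighbor: 3).
Step 6: current leaves = {7,8}. Remove leaf 7 (neighbor: 9).

Answer: 7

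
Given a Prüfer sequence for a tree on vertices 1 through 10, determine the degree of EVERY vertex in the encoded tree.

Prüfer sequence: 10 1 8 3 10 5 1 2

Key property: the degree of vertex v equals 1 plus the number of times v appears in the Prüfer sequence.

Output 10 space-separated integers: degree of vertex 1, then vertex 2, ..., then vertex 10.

p_1 = 10: count[10] becomes 1
p_2 = 1: count[1] becomes 1
p_3 = 8: count[8] becomes 1
p_4 = 3: count[3] becomes 1
p_5 = 10: count[10] becomes 2
p_6 = 5: count[5] becomes 1
p_7 = 1: count[1] becomes 2
p_8 = 2: count[2] becomes 1
Degrees (1 + count): deg[1]=1+2=3, deg[2]=1+1=2, deg[3]=1+1=2, deg[4]=1+0=1, deg[5]=1+1=2, deg[6]=1+0=1, deg[7]=1+0=1, deg[8]=1+1=2, deg[9]=1+0=1, deg[10]=1+2=3

Answer: 3 2 2 1 2 1 1 2 1 3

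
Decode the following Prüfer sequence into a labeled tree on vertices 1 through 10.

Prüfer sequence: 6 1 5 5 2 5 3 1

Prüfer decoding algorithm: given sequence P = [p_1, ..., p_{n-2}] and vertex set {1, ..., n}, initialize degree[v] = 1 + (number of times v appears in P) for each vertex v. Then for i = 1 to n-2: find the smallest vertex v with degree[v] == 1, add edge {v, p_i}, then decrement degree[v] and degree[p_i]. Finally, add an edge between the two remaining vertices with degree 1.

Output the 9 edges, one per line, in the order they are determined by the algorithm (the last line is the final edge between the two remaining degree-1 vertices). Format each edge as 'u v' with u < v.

Answer: 4 6
1 6
5 7
5 8
2 9
2 5
3 5
1 3
1 10

Derivation:
Initial degrees: {1:3, 2:2, 3:2, 4:1, 5:4, 6:2, 7:1, 8:1, 9:1, 10:1}
Step 1: smallest deg-1 vertex = 4, p_1 = 6. Add edge {4,6}. Now deg[4]=0, deg[6]=1.
Step 2: smallest deg-1 vertex = 6, p_2 = 1. Add edge {1,6}. Now deg[6]=0, deg[1]=2.
Step 3: smallest deg-1 vertex = 7, p_3 = 5. Add edge {5,7}. Now deg[7]=0, deg[5]=3.
Step 4: smallest deg-1 vertex = 8, p_4 = 5. Add edge {5,8}. Now deg[8]=0, deg[5]=2.
Step 5: smallest deg-1 vertex = 9, p_5 = 2. Add edge {2,9}. Now deg[9]=0, deg[2]=1.
Step 6: smallest deg-1 vertex = 2, p_6 = 5. Add edge {2,5}. Now deg[2]=0, deg[5]=1.
Step 7: smallest deg-1 vertex = 5, p_7 = 3. Add edge {3,5}. Now deg[5]=0, deg[3]=1.
Step 8: smallest deg-1 vertex = 3, p_8 = 1. Add edge {1,3}. Now deg[3]=0, deg[1]=1.
Final: two remaining deg-1 vertices are 1, 10. Add edge {1,10}.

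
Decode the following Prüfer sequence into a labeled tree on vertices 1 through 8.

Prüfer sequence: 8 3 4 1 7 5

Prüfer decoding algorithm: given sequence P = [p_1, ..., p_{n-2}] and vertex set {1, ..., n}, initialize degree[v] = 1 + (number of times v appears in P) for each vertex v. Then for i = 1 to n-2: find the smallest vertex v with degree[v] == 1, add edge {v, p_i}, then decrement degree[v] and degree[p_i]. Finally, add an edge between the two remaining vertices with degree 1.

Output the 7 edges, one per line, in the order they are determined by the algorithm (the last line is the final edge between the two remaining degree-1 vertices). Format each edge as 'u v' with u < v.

Answer: 2 8
3 6
3 4
1 4
1 7
5 7
5 8

Derivation:
Initial degrees: {1:2, 2:1, 3:2, 4:2, 5:2, 6:1, 7:2, 8:2}
Step 1: smallest deg-1 vertex = 2, p_1 = 8. Add edge {2,8}. Now deg[2]=0, deg[8]=1.
Step 2: smallest deg-1 vertex = 6, p_2 = 3. Add edge {3,6}. Now deg[6]=0, deg[3]=1.
Step 3: smallest deg-1 vertex = 3, p_3 = 4. Add edge {3,4}. Now deg[3]=0, deg[4]=1.
Step 4: smallest deg-1 vertex = 4, p_4 = 1. Add edge {1,4}. Now deg[4]=0, deg[1]=1.
Step 5: smallest deg-1 vertex = 1, p_5 = 7. Add edge {1,7}. Now deg[1]=0, deg[7]=1.
Step 6: smallest deg-1 vertex = 7, p_6 = 5. Add edge {5,7}. Now deg[7]=0, deg[5]=1.
Final: two remaining deg-1 vertices are 5, 8. Add edge {5,8}.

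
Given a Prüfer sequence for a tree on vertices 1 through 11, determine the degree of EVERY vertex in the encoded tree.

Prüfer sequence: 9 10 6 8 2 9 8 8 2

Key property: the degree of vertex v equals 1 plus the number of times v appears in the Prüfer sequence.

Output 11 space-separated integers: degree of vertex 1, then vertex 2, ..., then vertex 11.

Answer: 1 3 1 1 1 2 1 4 3 2 1

Derivation:
p_1 = 9: count[9] becomes 1
p_2 = 10: count[10] becomes 1
p_3 = 6: count[6] becomes 1
p_4 = 8: count[8] becomes 1
p_5 = 2: count[2] becomes 1
p_6 = 9: count[9] becomes 2
p_7 = 8: count[8] becomes 2
p_8 = 8: count[8] becomes 3
p_9 = 2: count[2] becomes 2
Degrees (1 + count): deg[1]=1+0=1, deg[2]=1+2=3, deg[3]=1+0=1, deg[4]=1+0=1, deg[5]=1+0=1, deg[6]=1+1=2, deg[7]=1+0=1, deg[8]=1+3=4, deg[9]=1+2=3, deg[10]=1+1=2, deg[11]=1+0=1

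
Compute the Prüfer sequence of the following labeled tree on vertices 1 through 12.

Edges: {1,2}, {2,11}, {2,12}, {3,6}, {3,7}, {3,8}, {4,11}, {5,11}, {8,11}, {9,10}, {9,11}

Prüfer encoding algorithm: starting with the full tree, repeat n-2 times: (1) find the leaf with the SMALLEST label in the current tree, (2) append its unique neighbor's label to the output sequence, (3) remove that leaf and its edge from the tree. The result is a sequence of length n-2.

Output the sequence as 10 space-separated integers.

Answer: 2 11 11 3 3 8 11 9 11 2

Derivation:
Step 1: leaves = {1,4,5,6,7,10,12}. Remove smallest leaf 1, emit neighbor 2.
Step 2: leaves = {4,5,6,7,10,12}. Remove smallest leaf 4, emit neighbor 11.
Step 3: leaves = {5,6,7,10,12}. Remove smallest leaf 5, emit neighbor 11.
Step 4: leaves = {6,7,10,12}. Remove smallest leaf 6, emit neighbor 3.
Step 5: leaves = {7,10,12}. Remove smallest leaf 7, emit neighbor 3.
Step 6: leaves = {3,10,12}. Remove smallest leaf 3, emit neighbor 8.
Step 7: leaves = {8,10,12}. Remove smallest leaf 8, emit neighbor 11.
Step 8: leaves = {10,12}. Remove smallest leaf 10, emit neighbor 9.
Step 9: leaves = {9,12}. Remove smallest leaf 9, emit neighbor 11.
Step 10: leaves = {11,12}. Remove smallest leaf 11, emit neighbor 2.
Done: 2 vertices remain (2, 12). Sequence = [2 11 11 3 3 8 11 9 11 2]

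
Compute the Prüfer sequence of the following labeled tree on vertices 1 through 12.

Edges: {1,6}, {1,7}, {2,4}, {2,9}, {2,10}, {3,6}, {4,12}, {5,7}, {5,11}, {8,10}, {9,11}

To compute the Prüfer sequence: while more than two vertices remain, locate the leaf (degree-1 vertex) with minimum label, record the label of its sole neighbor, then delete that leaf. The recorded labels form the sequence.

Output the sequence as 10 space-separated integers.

Step 1: leaves = {3,8,12}. Remove smallest leaf 3, emit neighbor 6.
Step 2: leaves = {6,8,12}. Remove smallest leaf 6, emit neighbor 1.
Step 3: leaves = {1,8,12}. Remove smallest leaf 1, emit neighbor 7.
Step 4: leaves = {7,8,12}. Remove smallest leaf 7, emit neighbor 5.
Step 5: leaves = {5,8,12}. Remove smallest leaf 5, emit neighbor 11.
Step 6: leaves = {8,11,12}. Remove smallest leaf 8, emit neighbor 10.
Step 7: leaves = {10,11,12}. Remove smallest leaf 10, emit neighbor 2.
Step 8: leaves = {11,12}. Remove smallest leaf 11, emit neighbor 9.
Step 9: leaves = {9,12}. Remove smallest leaf 9, emit neighbor 2.
Step 10: leaves = {2,12}. Remove smallest leaf 2, emit neighbor 4.
Done: 2 vertices remain (4, 12). Sequence = [6 1 7 5 11 10 2 9 2 4]

Answer: 6 1 7 5 11 10 2 9 2 4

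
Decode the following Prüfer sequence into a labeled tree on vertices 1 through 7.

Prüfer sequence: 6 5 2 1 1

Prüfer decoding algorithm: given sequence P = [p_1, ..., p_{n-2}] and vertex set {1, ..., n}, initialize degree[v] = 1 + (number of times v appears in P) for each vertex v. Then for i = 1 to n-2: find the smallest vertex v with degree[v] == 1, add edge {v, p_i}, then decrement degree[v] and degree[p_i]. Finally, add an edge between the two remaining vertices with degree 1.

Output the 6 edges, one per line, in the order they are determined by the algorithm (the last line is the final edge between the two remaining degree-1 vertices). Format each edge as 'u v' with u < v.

Initial degrees: {1:3, 2:2, 3:1, 4:1, 5:2, 6:2, 7:1}
Step 1: smallest deg-1 vertex = 3, p_1 = 6. Add edge {3,6}. Now deg[3]=0, deg[6]=1.
Step 2: smallest deg-1 vertex = 4, p_2 = 5. Add edge {4,5}. Now deg[4]=0, deg[5]=1.
Step 3: smallest deg-1 vertex = 5, p_3 = 2. Add edge {2,5}. Now deg[5]=0, deg[2]=1.
Step 4: smallest deg-1 vertex = 2, p_4 = 1. Add edge {1,2}. Now deg[2]=0, deg[1]=2.
Step 5: smallest deg-1 vertex = 6, p_5 = 1. Add edge {1,6}. Now deg[6]=0, deg[1]=1.
Final: two remaining deg-1 vertices are 1, 7. Add edge {1,7}.

Answer: 3 6
4 5
2 5
1 2
1 6
1 7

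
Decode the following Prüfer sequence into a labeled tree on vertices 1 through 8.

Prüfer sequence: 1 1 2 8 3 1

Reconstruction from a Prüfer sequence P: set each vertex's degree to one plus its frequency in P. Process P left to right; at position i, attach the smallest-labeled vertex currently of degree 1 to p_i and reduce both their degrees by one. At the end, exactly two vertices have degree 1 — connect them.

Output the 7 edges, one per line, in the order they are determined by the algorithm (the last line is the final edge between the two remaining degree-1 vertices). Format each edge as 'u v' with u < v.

Initial degrees: {1:4, 2:2, 3:2, 4:1, 5:1, 6:1, 7:1, 8:2}
Step 1: smallest deg-1 vertex = 4, p_1 = 1. Add edge {1,4}. Now deg[4]=0, deg[1]=3.
Step 2: smallest deg-1 vertex = 5, p_2 = 1. Add edge {1,5}. Now deg[5]=0, deg[1]=2.
Step 3: smallest deg-1 vertex = 6, p_3 = 2. Add edge {2,6}. Now deg[6]=0, deg[2]=1.
Step 4: smallest deg-1 vertex = 2, p_4 = 8. Add edge {2,8}. Now deg[2]=0, deg[8]=1.
Step 5: smallest deg-1 vertex = 7, p_5 = 3. Add edge {3,7}. Now deg[7]=0, deg[3]=1.
Step 6: smallest deg-1 vertex = 3, p_6 = 1. Add edge {1,3}. Now deg[3]=0, deg[1]=1.
Final: two remaining deg-1 vertices are 1, 8. Add edge {1,8}.

Answer: 1 4
1 5
2 6
2 8
3 7
1 3
1 8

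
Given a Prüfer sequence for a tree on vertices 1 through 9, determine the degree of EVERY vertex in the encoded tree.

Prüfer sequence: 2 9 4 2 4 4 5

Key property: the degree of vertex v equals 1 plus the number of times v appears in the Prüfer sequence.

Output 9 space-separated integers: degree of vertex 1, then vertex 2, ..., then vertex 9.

Answer: 1 3 1 4 2 1 1 1 2

Derivation:
p_1 = 2: count[2] becomes 1
p_2 = 9: count[9] becomes 1
p_3 = 4: count[4] becomes 1
p_4 = 2: count[2] becomes 2
p_5 = 4: count[4] becomes 2
p_6 = 4: count[4] becomes 3
p_7 = 5: count[5] becomes 1
Degrees (1 + count): deg[1]=1+0=1, deg[2]=1+2=3, deg[3]=1+0=1, deg[4]=1+3=4, deg[5]=1+1=2, deg[6]=1+0=1, deg[7]=1+0=1, deg[8]=1+0=1, deg[9]=1+1=2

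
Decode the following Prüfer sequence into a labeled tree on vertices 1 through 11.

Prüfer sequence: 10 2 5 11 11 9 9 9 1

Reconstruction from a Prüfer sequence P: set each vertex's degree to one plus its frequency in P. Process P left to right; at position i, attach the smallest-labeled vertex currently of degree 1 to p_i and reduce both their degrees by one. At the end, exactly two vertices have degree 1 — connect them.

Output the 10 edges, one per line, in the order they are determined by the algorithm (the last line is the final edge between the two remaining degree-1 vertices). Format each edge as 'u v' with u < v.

Initial degrees: {1:2, 2:2, 3:1, 4:1, 5:2, 6:1, 7:1, 8:1, 9:4, 10:2, 11:3}
Step 1: smallest deg-1 vertex = 3, p_1 = 10. Add edge {3,10}. Now deg[3]=0, deg[10]=1.
Step 2: smallest deg-1 vertex = 4, p_2 = 2. Add edge {2,4}. Now deg[4]=0, deg[2]=1.
Step 3: smallest deg-1 vertex = 2, p_3 = 5. Add edge {2,5}. Now deg[2]=0, deg[5]=1.
Step 4: smallest deg-1 vertex = 5, p_4 = 11. Add edge {5,11}. Now deg[5]=0, deg[11]=2.
Step 5: smallest deg-1 vertex = 6, p_5 = 11. Add edge {6,11}. Now deg[6]=0, deg[11]=1.
Step 6: smallest deg-1 vertex = 7, p_6 = 9. Add edge {7,9}. Now deg[7]=0, deg[9]=3.
Step 7: smallest deg-1 vertex = 8, p_7 = 9. Add edge {8,9}. Now deg[8]=0, deg[9]=2.
Step 8: smallest deg-1 vertex = 10, p_8 = 9. Add edge {9,10}. Now deg[10]=0, deg[9]=1.
Step 9: smallest deg-1 vertex = 9, p_9 = 1. Add edge {1,9}. Now deg[9]=0, deg[1]=1.
Final: two remaining deg-1 vertices are 1, 11. Add edge {1,11}.

Answer: 3 10
2 4
2 5
5 11
6 11
7 9
8 9
9 10
1 9
1 11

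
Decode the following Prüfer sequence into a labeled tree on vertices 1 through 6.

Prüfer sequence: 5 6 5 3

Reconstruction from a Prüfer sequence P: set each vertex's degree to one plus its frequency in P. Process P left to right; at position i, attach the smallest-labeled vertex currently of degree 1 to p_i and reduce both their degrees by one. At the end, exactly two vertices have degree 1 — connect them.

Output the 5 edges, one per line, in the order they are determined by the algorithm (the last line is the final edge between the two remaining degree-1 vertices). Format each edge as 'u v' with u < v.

Answer: 1 5
2 6
4 5
3 5
3 6

Derivation:
Initial degrees: {1:1, 2:1, 3:2, 4:1, 5:3, 6:2}
Step 1: smallest deg-1 vertex = 1, p_1 = 5. Add edge {1,5}. Now deg[1]=0, deg[5]=2.
Step 2: smallest deg-1 vertex = 2, p_2 = 6. Add edge {2,6}. Now deg[2]=0, deg[6]=1.
Step 3: smallest deg-1 vertex = 4, p_3 = 5. Add edge {4,5}. Now deg[4]=0, deg[5]=1.
Step 4: smallest deg-1 vertex = 5, p_4 = 3. Add edge {3,5}. Now deg[5]=0, deg[3]=1.
Final: two remaining deg-1 vertices are 3, 6. Add edge {3,6}.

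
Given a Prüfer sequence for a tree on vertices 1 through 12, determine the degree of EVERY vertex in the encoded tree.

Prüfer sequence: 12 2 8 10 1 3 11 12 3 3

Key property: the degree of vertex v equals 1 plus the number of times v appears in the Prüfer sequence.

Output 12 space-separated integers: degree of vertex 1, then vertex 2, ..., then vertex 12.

p_1 = 12: count[12] becomes 1
p_2 = 2: count[2] becomes 1
p_3 = 8: count[8] becomes 1
p_4 = 10: count[10] becomes 1
p_5 = 1: count[1] becomes 1
p_6 = 3: count[3] becomes 1
p_7 = 11: count[11] becomes 1
p_8 = 12: count[12] becomes 2
p_9 = 3: count[3] becomes 2
p_10 = 3: count[3] becomes 3
Degrees (1 + count): deg[1]=1+1=2, deg[2]=1+1=2, deg[3]=1+3=4, deg[4]=1+0=1, deg[5]=1+0=1, deg[6]=1+0=1, deg[7]=1+0=1, deg[8]=1+1=2, deg[9]=1+0=1, deg[10]=1+1=2, deg[11]=1+1=2, deg[12]=1+2=3

Answer: 2 2 4 1 1 1 1 2 1 2 2 3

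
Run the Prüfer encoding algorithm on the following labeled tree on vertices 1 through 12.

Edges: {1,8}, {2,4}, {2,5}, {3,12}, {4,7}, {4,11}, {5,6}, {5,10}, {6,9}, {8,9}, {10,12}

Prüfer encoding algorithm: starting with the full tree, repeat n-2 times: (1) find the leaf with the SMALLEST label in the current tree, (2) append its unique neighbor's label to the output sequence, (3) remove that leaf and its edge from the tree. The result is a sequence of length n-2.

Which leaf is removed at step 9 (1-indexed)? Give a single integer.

Step 1: current leaves = {1,3,7,11}. Remove leaf 1 (neighbor: 8).
Step 2: current leaves = {3,7,8,11}. Remove leaf 3 (neighbor: 12).
Step 3: current leaves = {7,8,11,12}. Remove leaf 7 (neighbor: 4).
Step 4: current leaves = {8,11,12}. Remove leaf 8 (neighbor: 9).
Step 5: current leaves = {9,11,12}. Remove leaf 9 (neighbor: 6).
Step 6: current leaves = {6,11,12}. Remove leaf 6 (neighbor: 5).
Step 7: current leaves = {11,12}. Remove leaf 11 (neighbor: 4).
Step 8: current leaves = {4,12}. Remove leaf 4 (neighbor: 2).
Step 9: current leaves = {2,12}. Remove leaf 2 (neighbor: 5).

Answer: 2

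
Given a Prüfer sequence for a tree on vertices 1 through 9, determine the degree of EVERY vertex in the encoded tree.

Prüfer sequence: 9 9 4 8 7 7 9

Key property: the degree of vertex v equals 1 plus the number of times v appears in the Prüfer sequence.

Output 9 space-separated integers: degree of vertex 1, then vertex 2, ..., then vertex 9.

p_1 = 9: count[9] becomes 1
p_2 = 9: count[9] becomes 2
p_3 = 4: count[4] becomes 1
p_4 = 8: count[8] becomes 1
p_5 = 7: count[7] becomes 1
p_6 = 7: count[7] becomes 2
p_7 = 9: count[9] becomes 3
Degrees (1 + count): deg[1]=1+0=1, deg[2]=1+0=1, deg[3]=1+0=1, deg[4]=1+1=2, deg[5]=1+0=1, deg[6]=1+0=1, deg[7]=1+2=3, deg[8]=1+1=2, deg[9]=1+3=4

Answer: 1 1 1 2 1 1 3 2 4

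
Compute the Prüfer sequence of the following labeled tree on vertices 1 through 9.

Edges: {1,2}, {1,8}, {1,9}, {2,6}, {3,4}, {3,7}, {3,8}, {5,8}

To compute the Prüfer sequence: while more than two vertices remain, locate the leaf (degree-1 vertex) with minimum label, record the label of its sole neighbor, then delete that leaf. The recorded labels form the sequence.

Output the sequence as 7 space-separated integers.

Answer: 3 8 2 1 3 8 1

Derivation:
Step 1: leaves = {4,5,6,7,9}. Remove smallest leaf 4, emit neighbor 3.
Step 2: leaves = {5,6,7,9}. Remove smallest leaf 5, emit neighbor 8.
Step 3: leaves = {6,7,9}. Remove smallest leaf 6, emit neighbor 2.
Step 4: leaves = {2,7,9}. Remove smallest leaf 2, emit neighbor 1.
Step 5: leaves = {7,9}. Remove smallest leaf 7, emit neighbor 3.
Step 6: leaves = {3,9}. Remove smallest leaf 3, emit neighbor 8.
Step 7: leaves = {8,9}. Remove smallest leaf 8, emit neighbor 1.
Done: 2 vertices remain (1, 9). Sequence = [3 8 2 1 3 8 1]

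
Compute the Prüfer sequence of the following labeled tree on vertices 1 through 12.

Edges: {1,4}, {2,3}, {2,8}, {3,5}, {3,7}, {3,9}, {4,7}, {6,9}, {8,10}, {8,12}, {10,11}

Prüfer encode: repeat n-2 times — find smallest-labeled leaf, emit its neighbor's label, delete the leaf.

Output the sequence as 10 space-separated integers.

Step 1: leaves = {1,5,6,11,12}. Remove smallest leaf 1, emit neighbor 4.
Step 2: leaves = {4,5,6,11,12}. Remove smallest leaf 4, emit neighbor 7.
Step 3: leaves = {5,6,7,11,12}. Remove smallest leaf 5, emit neighbor 3.
Step 4: leaves = {6,7,11,12}. Remove smallest leaf 6, emit neighbor 9.
Step 5: leaves = {7,9,11,12}. Remove smallest leaf 7, emit neighbor 3.
Step 6: leaves = {9,11,12}. Remove smallest leaf 9, emit neighbor 3.
Step 7: leaves = {3,11,12}. Remove smallest leaf 3, emit neighbor 2.
Step 8: leaves = {2,11,12}. Remove smallest leaf 2, emit neighbor 8.
Step 9: leaves = {11,12}. Remove smallest leaf 11, emit neighbor 10.
Step 10: leaves = {10,12}. Remove smallest leaf 10, emit neighbor 8.
Done: 2 vertices remain (8, 12). Sequence = [4 7 3 9 3 3 2 8 10 8]

Answer: 4 7 3 9 3 3 2 8 10 8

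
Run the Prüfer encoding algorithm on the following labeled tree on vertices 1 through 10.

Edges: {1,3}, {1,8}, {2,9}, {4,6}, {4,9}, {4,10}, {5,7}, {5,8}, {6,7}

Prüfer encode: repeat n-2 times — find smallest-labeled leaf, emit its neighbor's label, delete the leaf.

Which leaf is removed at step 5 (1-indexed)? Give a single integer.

Step 1: current leaves = {2,3,10}. Remove leaf 2 (neighbor: 9).
Step 2: current leaves = {3,9,10}. Remove leaf 3 (neighbor: 1).
Step 3: current leaves = {1,9,10}. Remove leaf 1 (neighbor: 8).
Step 4: current leaves = {8,9,10}. Remove leaf 8 (neighbor: 5).
Step 5: current leaves = {5,9,10}. Remove leaf 5 (neighbor: 7).

Answer: 5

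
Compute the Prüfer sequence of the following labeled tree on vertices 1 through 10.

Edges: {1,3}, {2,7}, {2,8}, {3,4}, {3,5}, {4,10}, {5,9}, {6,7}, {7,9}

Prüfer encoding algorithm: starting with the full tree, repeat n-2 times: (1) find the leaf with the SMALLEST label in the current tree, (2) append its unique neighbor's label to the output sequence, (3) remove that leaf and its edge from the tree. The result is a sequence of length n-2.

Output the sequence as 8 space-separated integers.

Answer: 3 7 2 7 9 5 3 4

Derivation:
Step 1: leaves = {1,6,8,10}. Remove smallest leaf 1, emit neighbor 3.
Step 2: leaves = {6,8,10}. Remove smallest leaf 6, emit neighbor 7.
Step 3: leaves = {8,10}. Remove smallest leaf 8, emit neighbor 2.
Step 4: leaves = {2,10}. Remove smallest leaf 2, emit neighbor 7.
Step 5: leaves = {7,10}. Remove smallest leaf 7, emit neighbor 9.
Step 6: leaves = {9,10}. Remove smallest leaf 9, emit neighbor 5.
Step 7: leaves = {5,10}. Remove smallest leaf 5, emit neighbor 3.
Step 8: leaves = {3,10}. Remove smallest leaf 3, emit neighbor 4.
Done: 2 vertices remain (4, 10). Sequence = [3 7 2 7 9 5 3 4]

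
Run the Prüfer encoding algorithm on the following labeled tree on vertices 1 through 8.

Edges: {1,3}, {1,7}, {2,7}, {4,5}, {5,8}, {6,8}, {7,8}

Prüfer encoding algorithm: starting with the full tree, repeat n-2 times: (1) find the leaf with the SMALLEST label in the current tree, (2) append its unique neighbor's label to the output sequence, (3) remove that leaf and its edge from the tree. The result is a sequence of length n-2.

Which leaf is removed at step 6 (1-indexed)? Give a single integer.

Step 1: current leaves = {2,3,4,6}. Remove leaf 2 (neighbor: 7).
Step 2: current leaves = {3,4,6}. Remove leaf 3 (neighbor: 1).
Step 3: current leaves = {1,4,6}. Remove leaf 1 (neighbor: 7).
Step 4: current leaves = {4,6,7}. Remove leaf 4 (neighbor: 5).
Step 5: current leaves = {5,6,7}. Remove leaf 5 (neighbor: 8).
Step 6: current leaves = {6,7}. Remove leaf 6 (neighbor: 8).

Answer: 6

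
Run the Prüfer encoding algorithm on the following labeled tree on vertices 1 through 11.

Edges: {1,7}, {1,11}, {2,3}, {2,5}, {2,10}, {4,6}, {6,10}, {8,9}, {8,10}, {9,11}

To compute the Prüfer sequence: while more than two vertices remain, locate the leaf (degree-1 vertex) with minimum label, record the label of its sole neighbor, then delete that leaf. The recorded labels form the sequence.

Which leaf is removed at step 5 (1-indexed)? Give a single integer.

Step 1: current leaves = {3,4,5,7}. Remove leaf 3 (neighbor: 2).
Step 2: current leaves = {4,5,7}. Remove leaf 4 (neighbor: 6).
Step 3: current leaves = {5,6,7}. Remove leaf 5 (neighbor: 2).
Step 4: current leaves = {2,6,7}. Remove leaf 2 (neighbor: 10).
Step 5: current leaves = {6,7}. Remove leaf 6 (neighbor: 10).

Answer: 6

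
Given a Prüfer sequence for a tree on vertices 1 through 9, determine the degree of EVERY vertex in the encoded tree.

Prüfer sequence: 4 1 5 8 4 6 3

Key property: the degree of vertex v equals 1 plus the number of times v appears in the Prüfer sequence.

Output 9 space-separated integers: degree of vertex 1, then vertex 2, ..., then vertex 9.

Answer: 2 1 2 3 2 2 1 2 1

Derivation:
p_1 = 4: count[4] becomes 1
p_2 = 1: count[1] becomes 1
p_3 = 5: count[5] becomes 1
p_4 = 8: count[8] becomes 1
p_5 = 4: count[4] becomes 2
p_6 = 6: count[6] becomes 1
p_7 = 3: count[3] becomes 1
Degrees (1 + count): deg[1]=1+1=2, deg[2]=1+0=1, deg[3]=1+1=2, deg[4]=1+2=3, deg[5]=1+1=2, deg[6]=1+1=2, deg[7]=1+0=1, deg[8]=1+1=2, deg[9]=1+0=1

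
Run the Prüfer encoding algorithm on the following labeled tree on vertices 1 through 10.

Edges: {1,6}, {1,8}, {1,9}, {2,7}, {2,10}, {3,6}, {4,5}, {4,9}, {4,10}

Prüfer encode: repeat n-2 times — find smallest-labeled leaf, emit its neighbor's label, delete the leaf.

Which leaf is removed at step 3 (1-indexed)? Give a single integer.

Answer: 6

Derivation:
Step 1: current leaves = {3,5,7,8}. Remove leaf 3 (neighbor: 6).
Step 2: current leaves = {5,6,7,8}. Remove leaf 5 (neighbor: 4).
Step 3: current leaves = {6,7,8}. Remove leaf 6 (neighbor: 1).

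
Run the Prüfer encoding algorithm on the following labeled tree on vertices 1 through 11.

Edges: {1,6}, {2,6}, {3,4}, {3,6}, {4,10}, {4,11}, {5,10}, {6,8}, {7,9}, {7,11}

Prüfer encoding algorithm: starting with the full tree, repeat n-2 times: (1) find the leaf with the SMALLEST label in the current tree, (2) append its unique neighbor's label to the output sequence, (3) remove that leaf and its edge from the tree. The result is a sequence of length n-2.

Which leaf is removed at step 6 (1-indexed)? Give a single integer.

Answer: 3

Derivation:
Step 1: current leaves = {1,2,5,8,9}. Remove leaf 1 (neighbor: 6).
Step 2: current leaves = {2,5,8,9}. Remove leaf 2 (neighbor: 6).
Step 3: current leaves = {5,8,9}. Remove leaf 5 (neighbor: 10).
Step 4: current leaves = {8,9,10}. Remove leaf 8 (neighbor: 6).
Step 5: current leaves = {6,9,10}. Remove leaf 6 (neighbor: 3).
Step 6: current leaves = {3,9,10}. Remove leaf 3 (neighbor: 4).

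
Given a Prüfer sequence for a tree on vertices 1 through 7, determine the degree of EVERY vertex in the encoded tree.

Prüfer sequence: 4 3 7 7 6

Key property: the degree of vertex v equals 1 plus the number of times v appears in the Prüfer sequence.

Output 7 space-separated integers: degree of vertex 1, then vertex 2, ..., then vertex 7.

Answer: 1 1 2 2 1 2 3

Derivation:
p_1 = 4: count[4] becomes 1
p_2 = 3: count[3] becomes 1
p_3 = 7: count[7] becomes 1
p_4 = 7: count[7] becomes 2
p_5 = 6: count[6] becomes 1
Degrees (1 + count): deg[1]=1+0=1, deg[2]=1+0=1, deg[3]=1+1=2, deg[4]=1+1=2, deg[5]=1+0=1, deg[6]=1+1=2, deg[7]=1+2=3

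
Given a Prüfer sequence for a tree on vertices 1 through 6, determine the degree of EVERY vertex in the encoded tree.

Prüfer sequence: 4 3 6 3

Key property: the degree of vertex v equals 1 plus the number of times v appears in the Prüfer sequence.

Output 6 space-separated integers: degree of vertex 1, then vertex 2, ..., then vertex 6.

p_1 = 4: count[4] becomes 1
p_2 = 3: count[3] becomes 1
p_3 = 6: count[6] becomes 1
p_4 = 3: count[3] becomes 2
Degrees (1 + count): deg[1]=1+0=1, deg[2]=1+0=1, deg[3]=1+2=3, deg[4]=1+1=2, deg[5]=1+0=1, deg[6]=1+1=2

Answer: 1 1 3 2 1 2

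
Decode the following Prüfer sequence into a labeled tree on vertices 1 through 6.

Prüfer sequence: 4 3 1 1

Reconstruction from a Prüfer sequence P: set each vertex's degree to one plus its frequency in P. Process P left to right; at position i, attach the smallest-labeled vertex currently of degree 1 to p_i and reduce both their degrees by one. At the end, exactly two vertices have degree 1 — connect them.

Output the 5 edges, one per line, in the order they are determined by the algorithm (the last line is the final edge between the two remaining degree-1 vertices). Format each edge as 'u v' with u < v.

Answer: 2 4
3 4
1 3
1 5
1 6

Derivation:
Initial degrees: {1:3, 2:1, 3:2, 4:2, 5:1, 6:1}
Step 1: smallest deg-1 vertex = 2, p_1 = 4. Add edge {2,4}. Now deg[2]=0, deg[4]=1.
Step 2: smallest deg-1 vertex = 4, p_2 = 3. Add edge {3,4}. Now deg[4]=0, deg[3]=1.
Step 3: smallest deg-1 vertex = 3, p_3 = 1. Add edge {1,3}. Now deg[3]=0, deg[1]=2.
Step 4: smallest deg-1 vertex = 5, p_4 = 1. Add edge {1,5}. Now deg[5]=0, deg[1]=1.
Final: two remaining deg-1 vertices are 1, 6. Add edge {1,6}.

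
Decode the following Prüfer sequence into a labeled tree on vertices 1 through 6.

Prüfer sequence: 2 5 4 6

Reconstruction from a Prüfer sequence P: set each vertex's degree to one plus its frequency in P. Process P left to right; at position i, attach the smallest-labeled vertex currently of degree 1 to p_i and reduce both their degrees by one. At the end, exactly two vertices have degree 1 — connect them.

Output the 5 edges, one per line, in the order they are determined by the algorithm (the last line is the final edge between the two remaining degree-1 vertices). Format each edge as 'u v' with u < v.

Answer: 1 2
2 5
3 4
4 6
5 6

Derivation:
Initial degrees: {1:1, 2:2, 3:1, 4:2, 5:2, 6:2}
Step 1: smallest deg-1 vertex = 1, p_1 = 2. Add edge {1,2}. Now deg[1]=0, deg[2]=1.
Step 2: smallest deg-1 vertex = 2, p_2 = 5. Add edge {2,5}. Now deg[2]=0, deg[5]=1.
Step 3: smallest deg-1 vertex = 3, p_3 = 4. Add edge {3,4}. Now deg[3]=0, deg[4]=1.
Step 4: smallest deg-1 vertex = 4, p_4 = 6. Add edge {4,6}. Now deg[4]=0, deg[6]=1.
Final: two remaining deg-1 vertices are 5, 6. Add edge {5,6}.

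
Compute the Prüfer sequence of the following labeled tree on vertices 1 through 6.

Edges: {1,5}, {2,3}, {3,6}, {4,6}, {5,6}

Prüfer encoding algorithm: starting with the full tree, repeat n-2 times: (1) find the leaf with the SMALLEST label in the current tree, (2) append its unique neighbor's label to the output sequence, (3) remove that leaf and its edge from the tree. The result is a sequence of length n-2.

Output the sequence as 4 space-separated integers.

Answer: 5 3 6 6

Derivation:
Step 1: leaves = {1,2,4}. Remove smallest leaf 1, emit neighbor 5.
Step 2: leaves = {2,4,5}. Remove smallest leaf 2, emit neighbor 3.
Step 3: leaves = {3,4,5}. Remove smallest leaf 3, emit neighbor 6.
Step 4: leaves = {4,5}. Remove smallest leaf 4, emit neighbor 6.
Done: 2 vertices remain (5, 6). Sequence = [5 3 6 6]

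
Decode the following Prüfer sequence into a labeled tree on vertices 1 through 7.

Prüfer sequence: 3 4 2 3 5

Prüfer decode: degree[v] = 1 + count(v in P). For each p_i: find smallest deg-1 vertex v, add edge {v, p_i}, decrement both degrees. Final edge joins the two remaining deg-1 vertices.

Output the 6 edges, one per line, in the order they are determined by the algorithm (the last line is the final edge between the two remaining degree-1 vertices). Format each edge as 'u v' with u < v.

Initial degrees: {1:1, 2:2, 3:3, 4:2, 5:2, 6:1, 7:1}
Step 1: smallest deg-1 vertex = 1, p_1 = 3. Add edge {1,3}. Now deg[1]=0, deg[3]=2.
Step 2: smallest deg-1 vertex = 6, p_2 = 4. Add edge {4,6}. Now deg[6]=0, deg[4]=1.
Step 3: smallest deg-1 vertex = 4, p_3 = 2. Add edge {2,4}. Now deg[4]=0, deg[2]=1.
Step 4: smallest deg-1 vertex = 2, p_4 = 3. Add edge {2,3}. Now deg[2]=0, deg[3]=1.
Step 5: smallest deg-1 vertex = 3, p_5 = 5. Add edge {3,5}. Now deg[3]=0, deg[5]=1.
Final: two remaining deg-1 vertices are 5, 7. Add edge {5,7}.

Answer: 1 3
4 6
2 4
2 3
3 5
5 7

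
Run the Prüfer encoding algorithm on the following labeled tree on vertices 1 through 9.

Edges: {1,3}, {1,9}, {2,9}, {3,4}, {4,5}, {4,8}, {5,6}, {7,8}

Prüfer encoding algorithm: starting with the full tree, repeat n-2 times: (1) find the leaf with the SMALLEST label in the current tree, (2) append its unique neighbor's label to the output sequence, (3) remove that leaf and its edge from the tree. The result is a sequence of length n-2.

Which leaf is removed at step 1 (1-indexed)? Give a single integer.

Step 1: current leaves = {2,6,7}. Remove leaf 2 (neighbor: 9).

Answer: 2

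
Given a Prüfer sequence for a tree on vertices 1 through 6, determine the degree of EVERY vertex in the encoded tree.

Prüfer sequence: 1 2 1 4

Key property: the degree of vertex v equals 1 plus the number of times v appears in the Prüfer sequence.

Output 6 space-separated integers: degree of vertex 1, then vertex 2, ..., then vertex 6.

p_1 = 1: count[1] becomes 1
p_2 = 2: count[2] becomes 1
p_3 = 1: count[1] becomes 2
p_4 = 4: count[4] becomes 1
Degrees (1 + count): deg[1]=1+2=3, deg[2]=1+1=2, deg[3]=1+0=1, deg[4]=1+1=2, deg[5]=1+0=1, deg[6]=1+0=1

Answer: 3 2 1 2 1 1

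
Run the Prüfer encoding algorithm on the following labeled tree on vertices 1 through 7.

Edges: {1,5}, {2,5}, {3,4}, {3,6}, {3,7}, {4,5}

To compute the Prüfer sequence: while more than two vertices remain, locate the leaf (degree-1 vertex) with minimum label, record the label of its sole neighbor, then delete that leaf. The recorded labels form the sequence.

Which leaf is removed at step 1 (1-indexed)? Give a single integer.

Step 1: current leaves = {1,2,6,7}. Remove leaf 1 (neighbor: 5).

Answer: 1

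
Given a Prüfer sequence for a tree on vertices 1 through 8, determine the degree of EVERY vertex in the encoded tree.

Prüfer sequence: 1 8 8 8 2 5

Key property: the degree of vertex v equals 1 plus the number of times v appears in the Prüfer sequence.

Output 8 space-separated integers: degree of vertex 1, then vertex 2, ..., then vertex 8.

Answer: 2 2 1 1 2 1 1 4

Derivation:
p_1 = 1: count[1] becomes 1
p_2 = 8: count[8] becomes 1
p_3 = 8: count[8] becomes 2
p_4 = 8: count[8] becomes 3
p_5 = 2: count[2] becomes 1
p_6 = 5: count[5] becomes 1
Degrees (1 + count): deg[1]=1+1=2, deg[2]=1+1=2, deg[3]=1+0=1, deg[4]=1+0=1, deg[5]=1+1=2, deg[6]=1+0=1, deg[7]=1+0=1, deg[8]=1+3=4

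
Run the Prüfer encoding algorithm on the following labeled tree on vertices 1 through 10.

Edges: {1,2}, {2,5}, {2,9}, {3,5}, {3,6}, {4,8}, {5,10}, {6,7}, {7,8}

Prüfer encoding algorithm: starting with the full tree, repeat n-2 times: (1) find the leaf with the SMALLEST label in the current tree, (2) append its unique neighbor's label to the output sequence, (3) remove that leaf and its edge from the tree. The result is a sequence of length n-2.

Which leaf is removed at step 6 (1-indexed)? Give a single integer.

Answer: 3

Derivation:
Step 1: current leaves = {1,4,9,10}. Remove leaf 1 (neighbor: 2).
Step 2: current leaves = {4,9,10}. Remove leaf 4 (neighbor: 8).
Step 3: current leaves = {8,9,10}. Remove leaf 8 (neighbor: 7).
Step 4: current leaves = {7,9,10}. Remove leaf 7 (neighbor: 6).
Step 5: current leaves = {6,9,10}. Remove leaf 6 (neighbor: 3).
Step 6: current leaves = {3,9,10}. Remove leaf 3 (neighbor: 5).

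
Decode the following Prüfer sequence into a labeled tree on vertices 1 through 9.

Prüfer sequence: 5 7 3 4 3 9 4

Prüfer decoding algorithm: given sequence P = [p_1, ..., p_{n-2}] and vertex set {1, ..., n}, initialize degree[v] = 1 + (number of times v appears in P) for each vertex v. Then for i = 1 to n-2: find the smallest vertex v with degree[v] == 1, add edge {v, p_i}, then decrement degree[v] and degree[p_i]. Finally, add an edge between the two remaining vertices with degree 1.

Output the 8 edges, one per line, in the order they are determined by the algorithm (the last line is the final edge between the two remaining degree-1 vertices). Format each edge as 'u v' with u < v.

Initial degrees: {1:1, 2:1, 3:3, 4:3, 5:2, 6:1, 7:2, 8:1, 9:2}
Step 1: smallest deg-1 vertex = 1, p_1 = 5. Add edge {1,5}. Now deg[1]=0, deg[5]=1.
Step 2: smallest deg-1 vertex = 2, p_2 = 7. Add edge {2,7}. Now deg[2]=0, deg[7]=1.
Step 3: smallest deg-1 vertex = 5, p_3 = 3. Add edge {3,5}. Now deg[5]=0, deg[3]=2.
Step 4: smallest deg-1 vertex = 6, p_4 = 4. Add edge {4,6}. Now deg[6]=0, deg[4]=2.
Step 5: smallest deg-1 vertex = 7, p_5 = 3. Add edge {3,7}. Now deg[7]=0, deg[3]=1.
Step 6: smallest deg-1 vertex = 3, p_6 = 9. Add edge {3,9}. Now deg[3]=0, deg[9]=1.
Step 7: smallest deg-1 vertex = 8, p_7 = 4. Add edge {4,8}. Now deg[8]=0, deg[4]=1.
Final: two remaining deg-1 vertices are 4, 9. Add edge {4,9}.

Answer: 1 5
2 7
3 5
4 6
3 7
3 9
4 8
4 9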